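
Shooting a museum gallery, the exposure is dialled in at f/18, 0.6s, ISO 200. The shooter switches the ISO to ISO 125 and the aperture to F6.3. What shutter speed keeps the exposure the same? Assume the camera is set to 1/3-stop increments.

ISO: 200 → 160 → 125 — 2/3 stop lower (darker).
Aperture: f/18 → f/16 → f/14 → f/13 → f/11 → f/10 → f/9 → f/8 → f/7.1 → f/6.3 — 3 stops opened up (brighter).
Net change so far: 2 1/3 stops brighter. Offset with the shutter speed: 0.6 → 0.5 → 0.4 → 0.3 → 1/4 → 1/5 → 1/6 → 1/8.

1/8s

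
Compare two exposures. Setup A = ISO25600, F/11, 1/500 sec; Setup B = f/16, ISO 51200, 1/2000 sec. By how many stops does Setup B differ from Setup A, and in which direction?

2 stops darker

Aperture: f/11 → f/16 — 1 stop stopped down (darker).
Shutter speed: 1/500 → 1/1000 → 1/2000 — 2 stops shorter (darker).
ISO: 25600 → 51200 — 1 stop higher (brighter).
Net: −1 −2 +1 = −2 stops.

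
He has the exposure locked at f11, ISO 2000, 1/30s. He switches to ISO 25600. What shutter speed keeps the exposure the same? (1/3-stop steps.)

ISO: 2000 → 2500 → 3200 → 4000 → 5000 → 6400 → 8000 → 10000 → 12800 → 16000 → 20000 → 25600 — 3 2/3 stops raised (brighter).
Need 3 2/3 stops darker from the shutter speed: 1/30 → 1/40 → 1/50 → 1/60 → 1/80 → 1/100 → 1/125 → 1/160 → 1/200 → 1/250 → 1/320 → 1/400.

1/400s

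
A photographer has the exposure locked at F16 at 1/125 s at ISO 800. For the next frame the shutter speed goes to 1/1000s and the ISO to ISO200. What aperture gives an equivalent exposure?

Shutter speed: 1/125 → 1/250 → 1/500 → 1/1000 — 3 stops faster (darker).
ISO: 800 → 400 → 200 — 2 stops dropped (darker).
Net change so far: 5 stops darker. Offset with the aperture: f/16 → f/11 → f/8 → f/5.6 → f/4 → f/2.8.

f/2.8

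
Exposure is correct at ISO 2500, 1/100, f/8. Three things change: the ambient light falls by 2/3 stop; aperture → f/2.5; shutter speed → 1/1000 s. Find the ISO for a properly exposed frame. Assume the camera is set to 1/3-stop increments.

ISO 4000

Scene light: 2/3 stop darker.
Aperture: f/8 → f/7.1 → f/6.3 → f/5.6 → f/5 → f/4.5 → f/4 → f/3.5 → f/3.2 → f/2.8 → f/2.5 — 3 1/3 stops opened up (brighter).
Shutter speed: 1/100 → 1/125 → 1/160 → 1/200 → 1/250 → 1/320 → 1/400 → 1/500 → 1/640 → 1/800 → 1/1000 — 3 1/3 stops faster (darker).
Net so far: 2/3 stop darker. ISO: 2500 → 3200 → 4000.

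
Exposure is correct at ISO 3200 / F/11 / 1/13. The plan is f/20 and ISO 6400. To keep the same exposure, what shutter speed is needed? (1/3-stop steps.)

Aperture: f/11 → f/13 → f/14 → f/16 → f/18 → f/20 — 1 2/3 stops smaller aperture (darker).
ISO: 3200 → 4000 → 5000 → 6400 — 1 stop higher (brighter).
Net change so far: 2/3 stop darker. Offset with the shutter speed: 1/13 → 1/10 → 1/8.

1/8s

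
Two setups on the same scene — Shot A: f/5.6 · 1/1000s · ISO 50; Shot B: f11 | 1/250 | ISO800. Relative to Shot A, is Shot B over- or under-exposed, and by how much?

Aperture: f/5.6 → f/8 → f/11 — 2 stops smaller aperture (darker).
Shutter speed: 1/1000 → 1/500 → 1/250 — 2 stops slower (brighter).
ISO: 50 → 100 → 200 → 400 → 800 — 4 stops raised (brighter).
Net: −2 +2 +4 = +4 stops.

4 stops brighter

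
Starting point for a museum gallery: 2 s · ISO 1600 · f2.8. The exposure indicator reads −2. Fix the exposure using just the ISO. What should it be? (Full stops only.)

Underexposed by 2 stops → need 2 stops brighter.
ISO: 1600 → 3200 → 6400.

ISO 6400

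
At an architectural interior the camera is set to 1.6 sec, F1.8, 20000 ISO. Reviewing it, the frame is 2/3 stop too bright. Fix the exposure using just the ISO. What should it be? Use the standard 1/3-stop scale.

Overexposed by 2/3 stop → need 2/3 stop darker.
ISO: 20000 → 16000 → 12800.

ISO 12800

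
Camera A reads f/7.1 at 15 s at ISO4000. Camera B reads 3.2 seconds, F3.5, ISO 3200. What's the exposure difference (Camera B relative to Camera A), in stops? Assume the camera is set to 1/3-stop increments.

2/3 stop darker

Aperture: f/7.1 → f/6.3 → f/5.6 → f/5 → f/4.5 → f/4 → f/3.5 — 2 stops opened up (brighter).
Shutter speed: 15 → 13 → 10 → 8 → 6 → 5 → 4 → 3.2 — 2 1/3 stops faster (darker).
ISO: 4000 → 3200 — 1/3 stop dropped (darker).
Net: +2 −2 1/3 −1/3 = −2/3 stops.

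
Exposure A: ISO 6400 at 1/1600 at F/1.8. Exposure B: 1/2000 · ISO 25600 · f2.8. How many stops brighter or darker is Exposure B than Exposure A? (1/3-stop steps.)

Aperture: f/1.8 → f/2 → f/2.2 → f/2.5 → f/2.8 — 1 1/3 stops narrower (darker).
Shutter speed: 1/1600 → 1/2000 — 1/3 stop shorter (darker).
ISO: 6400 → 8000 → 10000 → 12800 → 16000 → 20000 → 25600 — 2 stops higher (brighter).
Net: −1 1/3 −1/3 +2 = +1/3 stops.

1/3 stop brighter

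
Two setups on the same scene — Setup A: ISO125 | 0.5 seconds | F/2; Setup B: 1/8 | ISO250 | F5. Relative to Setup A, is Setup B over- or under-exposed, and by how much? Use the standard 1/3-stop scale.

3 2/3 stops darker

Aperture: f/2 → f/2.2 → f/2.5 → f/2.8 → f/3.2 → f/3.5 → f/4 → f/4.5 → f/5 — 2 2/3 stops smaller aperture (darker).
Shutter speed: 0.5 → 0.4 → 0.3 → 1/4 → 1/5 → 1/6 → 1/8 — 2 stops faster (darker).
ISO: 125 → 160 → 200 → 250 — 1 stop raised (brighter).
Net: −2 2/3 −2 +1 = −3 2/3 stops.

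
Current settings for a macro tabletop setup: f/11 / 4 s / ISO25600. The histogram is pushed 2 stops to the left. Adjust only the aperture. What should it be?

f/5.6

Underexposed by 2 stops → need 2 stops brighter.
Aperture: f/11 → f/8 → f/5.6.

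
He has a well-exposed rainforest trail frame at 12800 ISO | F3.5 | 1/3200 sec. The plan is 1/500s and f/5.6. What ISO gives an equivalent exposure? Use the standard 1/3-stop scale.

Shutter speed: 1/3200 → 1/2500 → 1/2000 → 1/1600 → 1/1250 → 1/1000 → 1/800 → 1/640 → 1/500 — 2 2/3 stops slower (brighter).
Aperture: f/3.5 → f/4 → f/4.5 → f/5 → f/5.6 — 1 1/3 stops smaller aperture (darker).
Net change so far: 1 1/3 stops brighter. Offset with the ISO: 12800 → 10000 → 8000 → 6400 → 5000.

ISO 5000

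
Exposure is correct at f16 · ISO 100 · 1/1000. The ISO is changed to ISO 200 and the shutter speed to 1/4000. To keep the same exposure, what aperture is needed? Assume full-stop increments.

f/11

ISO: 100 → 200 — 1 stop higher (brighter).
Shutter speed: 1/1000 → 1/2000 → 1/4000 — 2 stops faster (darker).
Net change so far: 1 stop darker. Offset with the aperture: f/16 → f/11.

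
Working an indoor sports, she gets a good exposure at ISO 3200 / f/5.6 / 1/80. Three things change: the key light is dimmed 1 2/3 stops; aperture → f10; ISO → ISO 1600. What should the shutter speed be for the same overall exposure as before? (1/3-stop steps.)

1/4s

Scene light: 1 2/3 stops darker.
Aperture: f/5.6 → f/6.3 → f/7.1 → f/8 → f/9 → f/10 — 1 2/3 stops stopped down (darker).
ISO: 3200 → 2500 → 2000 → 1600 — 1 stop lower (darker).
Net so far: 4 1/3 stops darker. Shutter speed: 1/80 → 1/60 → 1/50 → 1/40 → 1/30 → 1/25 → 1/20 → 1/15 → 1/13 → 1/10 → 1/8 → 1/6 → 1/5 → 1/4.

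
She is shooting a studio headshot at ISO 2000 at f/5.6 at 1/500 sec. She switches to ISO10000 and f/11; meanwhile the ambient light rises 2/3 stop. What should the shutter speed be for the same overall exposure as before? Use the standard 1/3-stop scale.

1/1000s

Scene light: 2/3 stop brighter.
ISO: 2000 → 2500 → 3200 → 4000 → 5000 → 6400 → 8000 → 10000 — 2 1/3 stops higher (brighter).
Aperture: f/5.6 → f/6.3 → f/7.1 → f/8 → f/9 → f/10 → f/11 — 2 stops narrower (darker).
Net so far: 1 stop brighter. Shutter speed: 1/500 → 1/640 → 1/800 → 1/1000.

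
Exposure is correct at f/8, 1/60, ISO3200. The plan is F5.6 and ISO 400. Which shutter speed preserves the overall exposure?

Aperture: f/8 → f/5.6 — 1 stop wider (brighter).
ISO: 3200 → 1600 → 800 → 400 — 3 stops lower (darker).
Net change so far: 2 stops darker. Offset with the shutter speed: 1/60 → 1/30 → 1/15.

1/15s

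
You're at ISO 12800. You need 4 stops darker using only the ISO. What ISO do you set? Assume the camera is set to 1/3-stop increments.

ISO 800

ISO: 12800 → 10000 → 8000 → 6400 → 5000 → 4000 → 3200 → 2500 → 2000 → 1600 → 1250 → 1000 → 800 — 4 stops dropped (darker).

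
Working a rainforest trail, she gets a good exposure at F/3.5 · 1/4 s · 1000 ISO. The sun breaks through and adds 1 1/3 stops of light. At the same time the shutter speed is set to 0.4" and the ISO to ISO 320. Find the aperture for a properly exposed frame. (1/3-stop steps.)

Scene light: 1 1/3 stops brighter.
Shutter speed: 1/4 → 0.3 → 0.4 — 2/3 stop slower (brighter).
ISO: 1000 → 800 → 640 → 500 → 400 → 320 — 1 2/3 stops dropped (darker).
Net so far: 1/3 stop brighter. Aperture: f/3.5 → f/4.

f/4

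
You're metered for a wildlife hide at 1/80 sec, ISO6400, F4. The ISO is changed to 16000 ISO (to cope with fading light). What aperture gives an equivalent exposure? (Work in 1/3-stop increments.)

f/6.3

ISO: 6400 → 8000 → 10000 → 12800 → 16000 — 1 1/3 stops raised (brighter).
Need 1 1/3 stops darker from the aperture: f/4 → f/4.5 → f/5 → f/5.6 → f/6.3.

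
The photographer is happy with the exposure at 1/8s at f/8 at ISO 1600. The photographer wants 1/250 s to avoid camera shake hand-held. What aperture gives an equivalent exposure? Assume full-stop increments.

Shutter speed: 1/8 → 1/15 → 1/30 → 1/60 → 1/125 → 1/250 — 5 stops shorter (darker).
Need 5 stops brighter from the aperture: f/8 → f/5.6 → f/4 → f/2.8 → f/2 → f/1.4.

f/1.4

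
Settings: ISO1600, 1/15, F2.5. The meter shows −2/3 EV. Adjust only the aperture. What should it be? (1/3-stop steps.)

f/2

Underexposed by 2/3 stop → need 2/3 stop brighter.
Aperture: f/2.5 → f/2.2 → f/2.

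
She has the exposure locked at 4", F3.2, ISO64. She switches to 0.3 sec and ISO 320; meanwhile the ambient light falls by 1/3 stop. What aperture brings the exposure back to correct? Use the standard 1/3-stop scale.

f/1.8

Scene light: 1/3 stop darker.
Shutter speed: 4 → 3.2 → 2.5 → 2 → 1.6 → 1.3 → 1 → 0.8 → 0.6 → 0.5 → 0.4 → 0.3 — 3 2/3 stops shorter (darker).
ISO: 64 → 80 → 100 → 125 → 160 → 200 → 250 → 320 — 2 1/3 stops higher (brighter).
Net so far: 1 2/3 stops darker. Aperture: f/3.2 → f/2.8 → f/2.5 → f/2.2 → f/2 → f/1.8.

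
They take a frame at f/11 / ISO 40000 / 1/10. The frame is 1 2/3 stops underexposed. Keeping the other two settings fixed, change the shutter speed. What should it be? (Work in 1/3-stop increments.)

Underexposed by 1 2/3 stops → need 1 2/3 stops brighter.
Shutter speed: 1/10 → 1/8 → 1/6 → 1/5 → 1/4 → 0.3.

0.3 s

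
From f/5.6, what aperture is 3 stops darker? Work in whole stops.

f/16

Aperture: f/5.6 → f/8 → f/11 → f/16 — 3 stops narrower (darker).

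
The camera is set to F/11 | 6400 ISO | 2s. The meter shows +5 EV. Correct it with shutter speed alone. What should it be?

1/15s

Overexposed by 5 stops → need 5 stops darker.
Shutter speed: 2 → 1 → 1/2 → 1/4 → 1/8 → 1/15.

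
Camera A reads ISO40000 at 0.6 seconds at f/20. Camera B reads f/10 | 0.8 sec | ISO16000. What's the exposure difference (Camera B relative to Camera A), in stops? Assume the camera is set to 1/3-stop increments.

Aperture: f/20 → f/18 → f/16 → f/14 → f/13 → f/11 → f/10 — 2 stops opened up (brighter).
Shutter speed: 0.6 → 0.8 — 1/3 stop longer (brighter).
ISO: 40000 → 32000 → 25600 → 20000 → 16000 — 1 1/3 stops lower (darker).
Net: +2 +1/3 −1 1/3 = +1 stop.

1 stop brighter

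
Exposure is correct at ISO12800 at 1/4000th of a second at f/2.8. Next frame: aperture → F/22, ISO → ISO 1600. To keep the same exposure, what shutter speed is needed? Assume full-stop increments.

1/8s

Aperture: f/2.8 → f/4 → f/5.6 → f/8 → f/11 → f/16 → f/22 — 6 stops narrower (darker).
ISO: 12800 → 6400 → 3200 → 1600 — 3 stops dropped (darker).
Net change so far: 9 stops darker. Offset with the shutter speed: 1/4000 → 1/2000 → 1/1000 → 1/500 → 1/250 → 1/125 → 1/60 → 1/30 → 1/15 → 1/8.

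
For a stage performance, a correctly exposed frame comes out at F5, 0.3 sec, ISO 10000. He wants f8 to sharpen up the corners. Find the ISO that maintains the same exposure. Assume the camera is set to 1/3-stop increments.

Aperture: f/5 → f/5.6 → f/6.3 → f/7.1 → f/8 — 1 1/3 stops narrower (darker).
Need 1 1/3 stops brighter from the ISO: 10000 → 12800 → 16000 → 20000 → 25600.

ISO 25600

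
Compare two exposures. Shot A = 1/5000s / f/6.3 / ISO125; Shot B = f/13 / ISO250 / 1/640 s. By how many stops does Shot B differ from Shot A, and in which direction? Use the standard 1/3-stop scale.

2 stops brighter

Aperture: f/6.3 → f/7.1 → f/8 → f/9 → f/10 → f/11 → f/13 — 2 stops smaller aperture (darker).
Shutter speed: 1/5000 → 1/4000 → 1/3200 → 1/2500 → 1/2000 → 1/1600 → 1/1250 → 1/1000 → 1/800 → 1/640 — 3 stops longer (brighter).
ISO: 125 → 160 → 200 → 250 — 1 stop raised (brighter).
Net: −2 +3 +1 = +2 stops.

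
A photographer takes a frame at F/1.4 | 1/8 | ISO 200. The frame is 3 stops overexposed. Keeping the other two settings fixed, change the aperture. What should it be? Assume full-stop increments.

f/4

Overexposed by 3 stops → need 3 stops darker.
Aperture: f/1.4 → f/2 → f/2.8 → f/4.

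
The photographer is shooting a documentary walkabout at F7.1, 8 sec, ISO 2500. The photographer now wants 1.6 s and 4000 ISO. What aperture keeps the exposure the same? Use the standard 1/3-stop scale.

f/4

Shutter speed: 8 → 6 → 5 → 4 → 3.2 → 2.5 → 2 → 1.6 — 2 1/3 stops faster (darker).
ISO: 2500 → 3200 → 4000 — 2/3 stop higher (brighter).
Net change so far: 1 2/3 stops darker. Offset with the aperture: f/7.1 → f/6.3 → f/5.6 → f/5 → f/4.5 → f/4.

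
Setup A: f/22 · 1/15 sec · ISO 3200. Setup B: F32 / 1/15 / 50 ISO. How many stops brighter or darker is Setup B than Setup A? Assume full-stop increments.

Aperture: f/22 → f/32 — 1 stop smaller aperture (darker).
Shutter speed: unchanged.
ISO: 3200 → 1600 → 800 → 400 → 200 → 100 → 50 — 6 stops dropped (darker).
Net: −1 −6 = −7 stops.

7 stops darker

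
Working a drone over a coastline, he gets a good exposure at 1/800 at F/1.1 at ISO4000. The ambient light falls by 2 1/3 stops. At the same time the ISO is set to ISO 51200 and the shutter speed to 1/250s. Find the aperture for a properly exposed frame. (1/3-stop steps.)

f/3.2

Scene light: 2 1/3 stops darker.
ISO: 4000 → 5000 → 6400 → 8000 → 10000 → 12800 → 16000 → 20000 → 25600 → 32000 → 40000 → 51200 — 3 2/3 stops raised (brighter).
Shutter speed: 1/800 → 1/640 → 1/500 → 1/400 → 1/320 → 1/250 — 1 2/3 stops slower (brighter).
Net so far: 3 stops brighter. Aperture: f/1.1 → f/1.2 → f/1.4 → f/1.6 → f/1.8 → f/2 → f/2.2 → f/2.5 → f/2.8 → f/3.2.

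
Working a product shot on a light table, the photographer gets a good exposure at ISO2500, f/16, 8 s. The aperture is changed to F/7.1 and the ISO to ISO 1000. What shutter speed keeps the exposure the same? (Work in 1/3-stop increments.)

Aperture: f/16 → f/14 → f/13 → f/11 → f/10 → f/9 → f/8 → f/7.1 — 2 1/3 stops opened up (brighter).
ISO: 2500 → 2000 → 1600 → 1250 → 1000 — 1 1/3 stops dropped (darker).
Net change so far: 1 stop brighter. Offset with the shutter speed: 8 → 6 → 5 → 4.

4 s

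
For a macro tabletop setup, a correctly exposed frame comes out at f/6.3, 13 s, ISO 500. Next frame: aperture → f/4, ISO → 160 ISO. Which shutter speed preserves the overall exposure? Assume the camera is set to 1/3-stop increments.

Aperture: f/6.3 → f/5.6 → f/5 → f/4.5 → f/4 — 1 1/3 stops larger aperture (brighter).
ISO: 500 → 400 → 320 → 250 → 200 → 160 — 1 2/3 stops lower (darker).
Net change so far: 1/3 stop darker. Offset with the shutter speed: 13 → 15.

15 s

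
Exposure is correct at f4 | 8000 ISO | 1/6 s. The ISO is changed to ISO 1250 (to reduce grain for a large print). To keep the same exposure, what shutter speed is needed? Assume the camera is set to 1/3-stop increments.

ISO: 8000 → 6400 → 5000 → 4000 → 3200 → 2500 → 2000 → 1600 → 1250 — 2 2/3 stops lower (darker).
Need 2 2/3 stops brighter from the shutter speed: 1/6 → 1/5 → 1/4 → 0.3 → 0.4 → 0.5 → 0.6 → 0.8 → 1.

1 s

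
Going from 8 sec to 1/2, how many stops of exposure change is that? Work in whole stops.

4 stops

8 → 4 → 2 → 1 → 1/2 — count the steps: 4 stops.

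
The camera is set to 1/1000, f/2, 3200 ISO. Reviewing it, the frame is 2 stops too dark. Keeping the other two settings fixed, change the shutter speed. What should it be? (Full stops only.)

Underexposed by 2 stops → need 2 stops brighter.
Shutter speed: 1/1000 → 1/500 → 1/250.

1/250s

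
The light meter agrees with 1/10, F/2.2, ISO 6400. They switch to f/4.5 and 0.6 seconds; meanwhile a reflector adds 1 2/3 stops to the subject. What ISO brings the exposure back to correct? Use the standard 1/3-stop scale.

Scene light: 1 2/3 stops brighter.
Aperture: f/2.2 → f/2.5 → f/2.8 → f/3.2 → f/3.5 → f/4 → f/4.5 — 2 stops stopped down (darker).
Shutter speed: 1/10 → 1/8 → 1/6 → 1/5 → 1/4 → 0.3 → 0.4 → 0.5 → 0.6 — 2 2/3 stops longer (brighter).
Net so far: 2 1/3 stops brighter. ISO: 6400 → 5000 → 4000 → 3200 → 2500 → 2000 → 1600 → 1250.

ISO 1250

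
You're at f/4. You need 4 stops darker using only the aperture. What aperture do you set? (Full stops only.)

Aperture: f/4 → f/5.6 → f/8 → f/11 → f/16 — 4 stops narrower (darker).

f/16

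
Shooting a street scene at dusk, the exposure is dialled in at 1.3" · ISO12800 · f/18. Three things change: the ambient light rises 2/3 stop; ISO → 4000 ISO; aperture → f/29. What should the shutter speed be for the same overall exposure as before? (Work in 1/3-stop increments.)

Scene light: 2/3 stop brighter.
ISO: 12800 → 10000 → 8000 → 6400 → 5000 → 4000 — 1 2/3 stops lower (darker).
Aperture: f/18 → f/20 → f/22 → f/25 → f/29 — 1 1/3 stops stopped down (darker).
Net so far: 2 1/3 stops darker. Shutter speed: 1.3 → 1.6 → 2 → 2.5 → 3.2 → 4 → 5 → 6.

6 s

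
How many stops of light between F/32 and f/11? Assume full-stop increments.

f/32 → f/22 → f/16 → f/11 — count the steps: 3 stops.

3 stops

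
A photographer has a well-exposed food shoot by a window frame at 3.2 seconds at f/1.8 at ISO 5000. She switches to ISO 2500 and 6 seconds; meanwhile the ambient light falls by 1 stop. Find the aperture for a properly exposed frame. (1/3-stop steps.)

f/1.2

Scene light: 1 stop darker.
ISO: 5000 → 4000 → 3200 → 2500 — 1 stop dropped (darker).
Shutter speed: 3.2 → 4 → 5 → 6 — 1 stop slower (brighter).
Net so far: 1 stop darker. Aperture: f/1.8 → f/1.6 → f/1.4 → f/1.2.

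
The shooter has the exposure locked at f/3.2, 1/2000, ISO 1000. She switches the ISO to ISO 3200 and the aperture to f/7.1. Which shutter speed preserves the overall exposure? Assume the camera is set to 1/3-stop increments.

ISO: 1000 → 1250 → 1600 → 2000 → 2500 → 3200 — 1 2/3 stops raised (brighter).
Aperture: f/3.2 → f/3.5 → f/4 → f/4.5 → f/5 → f/5.6 → f/6.3 → f/7.1 — 2 1/3 stops stopped down (darker).
Net change so far: 2/3 stop darker. Offset with the shutter speed: 1/2000 → 1/1600 → 1/1250.

1/1250s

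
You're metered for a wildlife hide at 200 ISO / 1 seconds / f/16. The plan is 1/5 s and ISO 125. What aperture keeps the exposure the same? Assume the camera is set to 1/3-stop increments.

f/5.6

Shutter speed: 1 → 0.8 → 0.6 → 0.5 → 0.4 → 0.3 → 1/4 → 1/5 — 2 1/3 stops faster (darker).
ISO: 200 → 160 → 125 — 2/3 stop dropped (darker).
Net change so far: 3 stops darker. Offset with the aperture: f/16 → f/14 → f/13 → f/11 → f/10 → f/9 → f/8 → f/7.1 → f/6.3 → f/5.6.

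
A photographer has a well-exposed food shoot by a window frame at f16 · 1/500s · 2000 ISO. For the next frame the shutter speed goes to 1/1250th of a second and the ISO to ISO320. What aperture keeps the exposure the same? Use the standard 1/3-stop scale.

f/4

Shutter speed: 1/500 → 1/640 → 1/800 → 1/1000 → 1/1250 — 1 1/3 stops faster (darker).
ISO: 2000 → 1600 → 1250 → 1000 → 800 → 640 → 500 → 400 → 320 — 2 2/3 stops dropped (darker).
Net change so far: 4 stops darker. Offset with the aperture: f/16 → f/14 → f/13 → f/11 → f/10 → f/9 → f/8 → f/7.1 → f/6.3 → f/5.6 → f/5 → f/4.5 → f/4.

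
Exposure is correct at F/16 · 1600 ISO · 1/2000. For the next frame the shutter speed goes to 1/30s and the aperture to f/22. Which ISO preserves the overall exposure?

Shutter speed: 1/2000 → 1/1000 → 1/500 → 1/250 → 1/125 → 1/60 → 1/30 — 6 stops longer (brighter).
Aperture: f/16 → f/22 — 1 stop narrower (darker).
Net change so far: 5 stops brighter. Offset with the ISO: 1600 → 800 → 400 → 200 → 100 → 50.

ISO 50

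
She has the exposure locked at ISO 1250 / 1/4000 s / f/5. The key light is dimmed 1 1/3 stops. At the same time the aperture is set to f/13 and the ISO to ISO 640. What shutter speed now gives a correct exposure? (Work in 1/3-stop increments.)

Scene light: 1 1/3 stops darker.
Aperture: f/5 → f/5.6 → f/6.3 → f/7.1 → f/8 → f/9 → f/10 → f/11 → f/13 — 2 2/3 stops narrower (darker).
ISO: 1250 → 1000 → 800 → 640 — 1 stop dropped (darker).
Net so far: 5 stops darker. Shutter speed: 1/4000 → 1/3200 → 1/2500 → 1/2000 → 1/1600 → 1/1250 → 1/1000 → 1/800 → 1/640 → 1/500 → 1/400 → 1/320 → 1/250 → 1/200 → 1/160 → 1/125.

1/125s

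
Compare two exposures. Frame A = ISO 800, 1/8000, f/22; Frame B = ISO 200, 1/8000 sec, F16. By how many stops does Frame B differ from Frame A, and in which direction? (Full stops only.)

1 stop darker

Aperture: f/22 → f/16 — 1 stop larger aperture (brighter).
Shutter speed: unchanged.
ISO: 800 → 400 → 200 — 2 stops lower (darker).
Net: +1 −2 = −1 stop.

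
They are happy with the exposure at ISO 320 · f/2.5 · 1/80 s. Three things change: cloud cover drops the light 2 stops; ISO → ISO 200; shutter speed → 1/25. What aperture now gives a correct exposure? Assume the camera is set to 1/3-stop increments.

Scene light: 2 stops darker.
ISO: 320 → 250 → 200 — 2/3 stop lower (darker).
Shutter speed: 1/80 → 1/60 → 1/50 → 1/40 → 1/30 → 1/25 — 1 2/3 stops slower (brighter).
Net so far: 1 stop darker. Aperture: f/2.5 → f/2.2 → f/2 → f/1.8.

f/1.8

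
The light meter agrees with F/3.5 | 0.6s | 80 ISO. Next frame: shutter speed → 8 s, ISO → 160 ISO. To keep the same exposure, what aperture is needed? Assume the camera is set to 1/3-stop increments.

f/18

Shutter speed: 0.6 → 0.8 → 1 → 1.3 → 1.6 → 2 → 2.5 → 3.2 → 4 → 5 → 6 → 8 — 3 2/3 stops slower (brighter).
ISO: 80 → 100 → 125 → 160 — 1 stop raised (brighter).
Net change so far: 4 2/3 stops brighter. Offset with the aperture: f/3.5 → f/4 → f/4.5 → f/5 → f/5.6 → f/6.3 → f/7.1 → f/8 → f/9 → f/10 → f/11 → f/13 → f/14 → f/16 → f/18.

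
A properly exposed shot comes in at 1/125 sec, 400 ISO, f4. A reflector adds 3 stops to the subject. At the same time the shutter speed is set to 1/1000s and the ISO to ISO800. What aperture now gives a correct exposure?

Scene light: 3 stops brighter.
Shutter speed: 1/125 → 1/250 → 1/500 → 1/1000 — 3 stops faster (darker).
ISO: 400 → 800 — 1 stop raised (brighter).
Net so far: 1 stop brighter. Aperture: f/4 → f/5.6.

f/5.6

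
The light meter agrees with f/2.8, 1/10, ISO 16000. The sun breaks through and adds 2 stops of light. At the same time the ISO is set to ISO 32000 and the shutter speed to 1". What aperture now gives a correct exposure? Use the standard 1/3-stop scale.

Scene light: 2 stops brighter.
ISO: 16000 → 20000 → 25600 → 32000 — 1 stop raised (brighter).
Shutter speed: 1/10 → 1/8 → 1/6 → 1/5 → 1/4 → 0.3 → 0.4 → 0.5 → 0.6 → 0.8 → 1 — 3 1/3 stops slower (brighter).
Net so far: 6 1/3 stops brighter. Aperture: f/2.8 → f/3.2 → f/3.5 → f/4 → f/4.5 → f/5 → f/5.6 → f/6.3 → f/7.1 → f/8 → f/9 → f/10 → f/11 → f/13 → f/14 → f/16 → f/18 → f/20 → f/22 → f/25.

f/25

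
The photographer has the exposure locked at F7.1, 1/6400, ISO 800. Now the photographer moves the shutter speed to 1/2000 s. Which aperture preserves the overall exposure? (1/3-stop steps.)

f/13

Shutter speed: 1/6400 → 1/5000 → 1/4000 → 1/3200 → 1/2500 → 1/2000 — 1 2/3 stops slower (brighter).
Need 1 2/3 stops darker from the aperture: f/7.1 → f/8 → f/9 → f/10 → f/11 → f/13.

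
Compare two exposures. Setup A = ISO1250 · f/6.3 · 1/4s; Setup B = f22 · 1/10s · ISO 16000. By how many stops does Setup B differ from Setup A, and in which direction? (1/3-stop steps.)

Aperture: f/6.3 → f/7.1 → f/8 → f/9 → f/10 → f/11 → f/13 → f/14 → f/16 → f/18 → f/20 → f/22 — 3 2/3 stops stopped down (darker).
Shutter speed: 1/4 → 1/5 → 1/6 → 1/8 → 1/10 — 1 1/3 stops shorter (darker).
ISO: 1250 → 1600 → 2000 → 2500 → 3200 → 4000 → 5000 → 6400 → 8000 → 10000 → 12800 → 16000 — 3 2/3 stops higher (brighter).
Net: −3 2/3 −1 1/3 +3 2/3 = −1 1/3 stops.

1 1/3 stops darker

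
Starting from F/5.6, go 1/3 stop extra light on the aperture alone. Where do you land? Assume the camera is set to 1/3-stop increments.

f/5

Aperture: f/5.6 → f/5 — 1/3 stop larger aperture (brighter).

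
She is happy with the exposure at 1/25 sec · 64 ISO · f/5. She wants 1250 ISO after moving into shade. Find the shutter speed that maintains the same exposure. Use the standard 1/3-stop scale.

ISO: 64 → 80 → 100 → 125 → 160 → 200 → 250 → 320 → 400 → 500 → 640 → 800 → 1000 → 1250 — 4 1/3 stops higher (brighter).
Need 4 1/3 stops darker from the shutter speed: 1/25 → 1/30 → 1/40 → 1/50 → 1/60 → 1/80 → 1/100 → 1/125 → 1/160 → 1/200 → 1/250 → 1/320 → 1/400 → 1/500.

1/500s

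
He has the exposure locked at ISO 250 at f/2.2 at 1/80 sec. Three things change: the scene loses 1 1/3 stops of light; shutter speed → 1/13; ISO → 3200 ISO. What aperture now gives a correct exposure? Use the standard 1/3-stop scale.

f/13

Scene light: 1 1/3 stops darker.
Shutter speed: 1/80 → 1/60 → 1/50 → 1/40 → 1/30 → 1/25 → 1/20 → 1/15 → 1/13 — 2 2/3 stops longer (brighter).
ISO: 250 → 320 → 400 → 500 → 640 → 800 → 1000 → 1250 → 1600 → 2000 → 2500 → 3200 — 3 2/3 stops raised (brighter).
Net so far: 5 stops brighter. Aperture: f/2.2 → f/2.5 → f/2.8 → f/3.2 → f/3.5 → f/4 → f/4.5 → f/5 → f/5.6 → f/6.3 → f/7.1 → f/8 → f/9 → f/10 → f/11 → f/13.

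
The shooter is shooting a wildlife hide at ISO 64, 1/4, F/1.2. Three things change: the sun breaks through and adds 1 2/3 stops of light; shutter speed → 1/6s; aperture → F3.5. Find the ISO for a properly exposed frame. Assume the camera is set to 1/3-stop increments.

Scene light: 1 2/3 stops brighter.
Shutter speed: 1/4 → 1/5 → 1/6 — 2/3 stop shorter (darker).
Aperture: f/1.2 → f/1.4 → f/1.6 → f/1.8 → f/2 → f/2.2 → f/2.5 → f/2.8 → f/3.2 → f/3.5 — 3 stops stopped down (darker).
Net so far: 2 stops darker. ISO: 64 → 80 → 100 → 125 → 160 → 200 → 250.

ISO 250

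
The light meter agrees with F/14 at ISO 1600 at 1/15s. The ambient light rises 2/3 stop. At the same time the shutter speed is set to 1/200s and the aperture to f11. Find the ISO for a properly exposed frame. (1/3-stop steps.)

ISO 8000

Scene light: 2/3 stop brighter.
Shutter speed: 1/15 → 1/20 → 1/25 → 1/30 → 1/40 → 1/50 → 1/60 → 1/80 → 1/100 → 1/125 → 1/160 → 1/200 — 3 2/3 stops faster (darker).
Aperture: f/14 → f/13 → f/11 — 2/3 stop opened up (brighter).
Net so far: 2 1/3 stops darker. ISO: 1600 → 2000 → 2500 → 3200 → 4000 → 5000 → 6400 → 8000.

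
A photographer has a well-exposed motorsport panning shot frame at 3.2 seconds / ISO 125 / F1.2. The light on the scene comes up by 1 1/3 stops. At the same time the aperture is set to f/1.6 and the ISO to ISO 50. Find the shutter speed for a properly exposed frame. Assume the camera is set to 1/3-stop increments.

5 s

Scene light: 1 1/3 stops brighter.
Aperture: f/1.2 → f/1.4 → f/1.6 — 2/3 stop narrower (darker).
ISO: 125 → 100 → 80 → 64 → 50 — 1 1/3 stops dropped (darker).
Net so far: 2/3 stop darker. Shutter speed: 3.2 → 4 → 5.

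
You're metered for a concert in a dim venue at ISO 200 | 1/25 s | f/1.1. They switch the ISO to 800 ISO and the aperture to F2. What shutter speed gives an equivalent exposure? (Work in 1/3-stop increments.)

1/30s

ISO: 200 → 250 → 320 → 400 → 500 → 640 → 800 — 2 stops higher (brighter).
Aperture: f/1.1 → f/1.2 → f/1.4 → f/1.6 → f/1.8 → f/2 — 1 2/3 stops narrower (darker).
Net change so far: 1/3 stop brighter. Offset with the shutter speed: 1/25 → 1/30.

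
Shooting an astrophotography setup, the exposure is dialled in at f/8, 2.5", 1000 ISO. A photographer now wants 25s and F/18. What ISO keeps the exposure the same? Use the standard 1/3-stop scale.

Shutter speed: 2.5 → 3.2 → 4 → 5 → 6 → 8 → 10 → 13 → 15 → 20 → 25 — 3 1/3 stops longer (brighter).
Aperture: f/8 → f/9 → f/10 → f/11 → f/13 → f/14 → f/16 → f/18 — 2 1/3 stops smaller aperture (darker).
Net change so far: 1 stop brighter. Offset with the ISO: 1000 → 800 → 640 → 500.

ISO 500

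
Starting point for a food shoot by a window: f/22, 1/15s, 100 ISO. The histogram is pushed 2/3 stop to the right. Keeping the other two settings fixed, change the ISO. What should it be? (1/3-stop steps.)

Overexposed by 2/3 stop → need 2/3 stop darker.
ISO: 100 → 80 → 64.

ISO 64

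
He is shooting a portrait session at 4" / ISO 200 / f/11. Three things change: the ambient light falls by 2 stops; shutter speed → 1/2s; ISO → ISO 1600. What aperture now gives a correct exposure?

f/5.6

Scene light: 2 stops darker.
Shutter speed: 4 → 2 → 1 → 1/2 — 3 stops faster (darker).
ISO: 200 → 400 → 800 → 1600 — 3 stops higher (brighter).
Net so far: 2 stops darker. Aperture: f/11 → f/8 → f/5.6.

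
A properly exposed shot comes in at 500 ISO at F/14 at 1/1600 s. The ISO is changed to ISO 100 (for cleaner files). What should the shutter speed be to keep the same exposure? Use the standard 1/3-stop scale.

ISO: 500 → 400 → 320 → 250 → 200 → 160 → 125 → 100 — 2 1/3 stops lower (darker).
Need 2 1/3 stops brighter from the shutter speed: 1/1600 → 1/1250 → 1/1000 → 1/800 → 1/640 → 1/500 → 1/400 → 1/320.

1/320s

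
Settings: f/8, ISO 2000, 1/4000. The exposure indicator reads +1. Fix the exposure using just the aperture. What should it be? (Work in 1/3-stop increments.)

Overexposed by 1 stop → need 1 stop darker.
Aperture: f/8 → f/9 → f/10 → f/11.

f/11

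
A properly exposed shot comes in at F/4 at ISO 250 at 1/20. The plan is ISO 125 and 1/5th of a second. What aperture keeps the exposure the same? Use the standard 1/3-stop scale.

ISO: 250 → 200 → 160 → 125 — 1 stop dropped (darker).
Shutter speed: 1/20 → 1/15 → 1/13 → 1/10 → 1/8 → 1/6 → 1/5 — 2 stops slower (brighter).
Net change so far: 1 stop brighter. Offset with the aperture: f/4 → f/4.5 → f/5 → f/5.6.

f/5.6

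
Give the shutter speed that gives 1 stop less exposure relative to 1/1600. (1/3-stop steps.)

1/3200s

Shutter speed: 1/1600 → 1/2000 → 1/2500 → 1/3200 — 1 stop shorter (darker).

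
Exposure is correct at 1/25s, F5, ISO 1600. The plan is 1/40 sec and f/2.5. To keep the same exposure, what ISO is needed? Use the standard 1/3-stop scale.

ISO 640

Shutter speed: 1/25 → 1/30 → 1/40 — 2/3 stop faster (darker).
Aperture: f/5 → f/4.5 → f/4 → f/3.5 → f/3.2 → f/2.8 → f/2.5 — 2 stops larger aperture (brighter).
Net change so far: 1 1/3 stops brighter. Offset with the ISO: 1600 → 1250 → 1000 → 800 → 640.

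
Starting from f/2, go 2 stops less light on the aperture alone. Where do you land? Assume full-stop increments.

f/4

Aperture: f/2 → f/2.8 → f/4 — 2 stops narrower (darker).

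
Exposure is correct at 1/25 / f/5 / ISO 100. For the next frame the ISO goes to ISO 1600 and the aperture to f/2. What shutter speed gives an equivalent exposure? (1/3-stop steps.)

ISO: 100 → 125 → 160 → 200 → 250 → 320 → 400 → 500 → 640 → 800 → 1000 → 1250 → 1600 — 4 stops higher (brighter).
Aperture: f/5 → f/4.5 → f/4 → f/3.5 → f/3.2 → f/2.8 → f/2.5 → f/2.2 → f/2 — 2 2/3 stops opened up (brighter).
Net change so far: 6 2/3 stops brighter. Offset with the shutter speed: 1/25 → 1/30 → 1/40 → 1/50 → 1/60 → 1/80 → 1/100 → 1/125 → 1/160 → 1/200 → 1/250 → 1/320 → 1/400 → 1/500 → 1/640 → 1/800 → 1/1000 → 1/1250 → 1/1600 → 1/2000 → 1/2500.

1/2500s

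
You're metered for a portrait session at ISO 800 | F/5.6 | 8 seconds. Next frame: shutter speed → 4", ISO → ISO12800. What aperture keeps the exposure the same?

Shutter speed: 8 → 4 — 1 stop faster (darker).
ISO: 800 → 1600 → 3200 → 6400 → 12800 — 4 stops raised (brighter).
Net change so far: 3 stops brighter. Offset with the aperture: f/5.6 → f/8 → f/11 → f/16.

f/16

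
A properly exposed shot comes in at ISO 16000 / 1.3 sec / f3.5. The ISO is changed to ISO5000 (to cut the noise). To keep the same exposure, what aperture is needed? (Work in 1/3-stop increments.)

ISO: 16000 → 12800 → 10000 → 8000 → 6400 → 5000 — 1 2/3 stops dropped (darker).
Need 1 2/3 stops brighter from the aperture: f/3.5 → f/3.2 → f/2.8 → f/2.5 → f/2.2 → f/2.

f/2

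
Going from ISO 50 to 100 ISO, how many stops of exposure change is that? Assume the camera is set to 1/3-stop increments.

1 stop

50 → 64 → 80 → 100 — count the steps: 3 third-stops = 1 stop.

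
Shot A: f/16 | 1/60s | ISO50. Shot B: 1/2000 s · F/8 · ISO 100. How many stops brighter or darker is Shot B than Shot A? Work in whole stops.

2 stops darker

Aperture: f/16 → f/11 → f/8 — 2 stops larger aperture (brighter).
Shutter speed: 1/60 → 1/125 → 1/250 → 1/500 → 1/1000 → 1/2000 — 5 stops shorter (darker).
ISO: 50 → 100 — 1 stop raised (brighter).
Net: +2 −5 +1 = −2 stops.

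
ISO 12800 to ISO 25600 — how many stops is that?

1 stop

12800 → 25600 — count the steps: 1 stop.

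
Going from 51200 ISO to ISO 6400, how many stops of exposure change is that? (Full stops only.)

3 stops

51200 → 25600 → 12800 → 6400 — count the steps: 3 stops.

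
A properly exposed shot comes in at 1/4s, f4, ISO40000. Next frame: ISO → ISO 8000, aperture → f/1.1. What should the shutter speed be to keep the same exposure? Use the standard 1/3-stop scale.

ISO: 40000 → 32000 → 25600 → 20000 → 16000 → 12800 → 10000 → 8000 — 2 1/3 stops lower (darker).
Aperture: f/4 → f/3.5 → f/3.2 → f/2.8 → f/2.5 → f/2.2 → f/2 → f/1.8 → f/1.6 → f/1.4 → f/1.2 → f/1.1 — 3 2/3 stops wider (brighter).
Net change so far: 1 1/3 stops brighter. Offset with the shutter speed: 1/4 → 1/5 → 1/6 → 1/8 → 1/10.

1/10s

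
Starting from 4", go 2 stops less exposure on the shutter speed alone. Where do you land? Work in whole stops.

1 s

Shutter speed: 4 → 2 → 1 — 2 stops shorter (darker).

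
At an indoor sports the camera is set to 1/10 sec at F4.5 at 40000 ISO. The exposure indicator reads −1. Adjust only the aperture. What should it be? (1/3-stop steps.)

Underexposed by 1 stop → need 1 stop brighter.
Aperture: f/4.5 → f/4 → f/3.5 → f/3.2.

f/3.2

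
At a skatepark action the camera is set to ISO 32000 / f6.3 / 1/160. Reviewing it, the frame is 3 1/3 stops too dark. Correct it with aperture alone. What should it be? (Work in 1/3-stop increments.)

f/2

Underexposed by 3 1/3 stops → need 3 1/3 stops brighter.
Aperture: f/6.3 → f/5.6 → f/5 → f/4.5 → f/4 → f/3.5 → f/3.2 → f/2.8 → f/2.5 → f/2.2 → f/2.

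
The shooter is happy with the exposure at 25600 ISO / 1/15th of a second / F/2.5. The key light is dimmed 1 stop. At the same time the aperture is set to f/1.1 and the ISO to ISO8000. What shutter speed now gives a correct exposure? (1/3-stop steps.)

Scene light: 1 stop darker.
Aperture: f/2.5 → f/2.2 → f/2 → f/1.8 → f/1.6 → f/1.4 → f/1.2 → f/1.1 — 2 1/3 stops wider (brighter).
ISO: 25600 → 20000 → 16000 → 12800 → 10000 → 8000 — 1 2/3 stops dropped (darker).
Net so far: 1/3 stop darker. Shutter speed: 1/15 → 1/13.

1/13s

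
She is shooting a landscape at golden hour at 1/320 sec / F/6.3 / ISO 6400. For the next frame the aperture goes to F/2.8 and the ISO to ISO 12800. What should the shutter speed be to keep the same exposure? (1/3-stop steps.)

Aperture: f/6.3 → f/5.6 → f/5 → f/4.5 → f/4 → f/3.5 → f/3.2 → f/2.8 — 2 1/3 stops larger aperture (brighter).
ISO: 6400 → 8000 → 10000 → 12800 — 1 stop higher (brighter).
Net change so far: 3 1/3 stops brighter. Offset with the shutter speed: 1/320 → 1/400 → 1/500 → 1/640 → 1/800 → 1/1000 → 1/1250 → 1/1600 → 1/2000 → 1/2500 → 1/3200.

1/3200s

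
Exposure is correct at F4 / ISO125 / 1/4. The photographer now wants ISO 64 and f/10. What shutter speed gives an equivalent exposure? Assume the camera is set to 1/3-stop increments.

ISO: 125 → 100 → 80 → 64 — 1 stop dropped (darker).
Aperture: f/4 → f/4.5 → f/5 → f/5.6 → f/6.3 → f/7.1 → f/8 → f/9 → f/10 — 2 2/3 stops smaller aperture (darker).
Net change so far: 3 2/3 stops darker. Offset with the shutter speed: 1/4 → 0.3 → 0.4 → 0.5 → 0.6 → 0.8 → 1 → 1.3 → 1.6 → 2 → 2.5 → 3.2.

3.2 s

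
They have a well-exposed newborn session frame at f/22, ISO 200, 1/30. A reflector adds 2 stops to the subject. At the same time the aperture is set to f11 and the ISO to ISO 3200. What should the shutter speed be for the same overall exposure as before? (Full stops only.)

Scene light: 2 stops brighter.
Aperture: f/22 → f/16 → f/11 — 2 stops opened up (brighter).
ISO: 200 → 400 → 800 → 1600 → 3200 — 4 stops higher (brighter).
Net so far: 8 stops brighter. Shutter speed: 1/30 → 1/60 → 1/125 → 1/250 → 1/500 → 1/1000 → 1/2000 → 1/4000 → 1/8000.

1/8000s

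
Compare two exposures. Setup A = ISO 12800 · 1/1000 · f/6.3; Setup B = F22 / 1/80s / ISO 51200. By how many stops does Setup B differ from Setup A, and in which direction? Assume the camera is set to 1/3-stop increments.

Aperture: f/6.3 → f/7.1 → f/8 → f/9 → f/10 → f/11 → f/13 → f/14 → f/16 → f/18 → f/20 → f/22 — 3 2/3 stops stopped down (darker).
Shutter speed: 1/1000 → 1/800 → 1/640 → 1/500 → 1/400 → 1/320 → 1/250 → 1/200 → 1/160 → 1/125 → 1/100 → 1/80 — 3 2/3 stops slower (brighter).
ISO: 12800 → 16000 → 20000 → 25600 → 32000 → 40000 → 51200 — 2 stops higher (brighter).
Net: −3 2/3 +3 2/3 +2 = +2 stops.

2 stops brighter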